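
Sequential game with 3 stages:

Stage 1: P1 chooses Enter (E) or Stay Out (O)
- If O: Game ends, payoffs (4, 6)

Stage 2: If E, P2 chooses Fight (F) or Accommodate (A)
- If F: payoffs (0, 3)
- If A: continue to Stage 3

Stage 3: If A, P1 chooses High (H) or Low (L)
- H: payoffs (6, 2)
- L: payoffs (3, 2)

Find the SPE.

SPE: (O, F, H); Outcome (4, 6)

Work:
Stage 3: P1 chooses H (6 vs 3)
Stage 2: P2: F->3, A->2 (anticipating H). Choose F
Stage 1: P1: O->4, E->0 (anticipating F, H). Choose O
SPE path: O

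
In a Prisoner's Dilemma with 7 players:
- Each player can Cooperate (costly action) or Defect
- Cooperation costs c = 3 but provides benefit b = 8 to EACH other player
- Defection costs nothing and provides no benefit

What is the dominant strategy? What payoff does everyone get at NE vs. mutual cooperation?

Dominant: Defect; NE payoff = 0; Coop payoff = 45

Work:
Defect dominates (saves cost c = 3, benefit to others is external)
NE: All defect → everyone gets 0
If all cooperate: each receives (6)×8 - 3 = 45
Social dilemma: 45 > 0 but NE gives 0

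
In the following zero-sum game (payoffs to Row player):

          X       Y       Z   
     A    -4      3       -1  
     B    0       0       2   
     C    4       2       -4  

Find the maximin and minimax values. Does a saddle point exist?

Maximin = 0, Minimax = 2, Saddle: False

Work:
Row minimums: [-4, 0, -4] → maximin = 0
Column maximums: [4, 3, 2] → minimax = 2
No saddle point (maximin ≠ minimax). Mixed strategy needed.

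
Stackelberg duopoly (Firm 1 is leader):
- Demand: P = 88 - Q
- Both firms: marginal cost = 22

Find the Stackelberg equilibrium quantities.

q₁* (leader) = 33.0, q₂* (follower) = 16.5

Work:
Follower's reaction: q₂ = (a - c - q₁)/2
Leader substitutes: π₁ = q₁·(a - q₁ - (a-c-q₁)/2 - c)
FOC: q₁* = (88 - 22)/2 = 33.00
Then: q₂* = (88 - 22 - 33.0)/2 = 16.50
Leader has first-mover advantage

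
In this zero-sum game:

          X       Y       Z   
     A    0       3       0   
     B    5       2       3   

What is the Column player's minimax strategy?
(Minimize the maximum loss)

Column should play Y or Z (all achieve the minimum), value = 3

Work:
Column player minimizes Row's maximum payoff:
Column X: max payoff to Row = 5
Column Y: max payoff to Row = 3
Column Z: max payoff to Row = 3
Minimum is 3, achieved by columns Y, Z (tied).
Each of Y or Z is a minimax strategy.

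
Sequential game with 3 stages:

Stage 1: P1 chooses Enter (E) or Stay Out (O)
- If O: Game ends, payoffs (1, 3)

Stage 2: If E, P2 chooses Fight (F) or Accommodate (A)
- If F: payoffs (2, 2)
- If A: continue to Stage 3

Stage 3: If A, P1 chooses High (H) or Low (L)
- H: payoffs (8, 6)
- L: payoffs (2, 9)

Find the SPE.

SPE: (E, A, H); Outcome (8, 6)

Work:
Stage 3: P1 chooses H (8 vs 2)
Stage 2: P2: F->2, A->6 (anticipating H). Choose A
Stage 1: P1: O->1, E->8 (anticipating A, H). Choose E
SPE path: E -> A -> H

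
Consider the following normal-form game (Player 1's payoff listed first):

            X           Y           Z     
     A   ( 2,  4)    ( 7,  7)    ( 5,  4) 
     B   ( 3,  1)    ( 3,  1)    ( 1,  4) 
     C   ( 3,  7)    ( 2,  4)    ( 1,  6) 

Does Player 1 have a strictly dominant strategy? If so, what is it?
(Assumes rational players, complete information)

No strictly dominant strategy exists for Player 1

Work:
A strategy strictly dominates another if it gives a strictly higher payoff against every opponent action. Compare each pair of P1's strategies column-by-column:
  A vs B: [2 vs 3, 7 vs 3, 5 vs 1] → A does not strictly dominate B (column X: 2 ≤ 3)
  A vs C: [2 vs 3, 7 vs 2, 5 vs 1] → A does not strictly dominate C (column X: 2 ≤ 3)
  B vs A: [3 vs 2, 3 vs 7, 1 vs 5] → B does not strictly dominate A (column Y: 3 ≤ 7)
  B vs C: [3 vs 3, 3 vs 2, 1 vs 1] → B does not strictly dominate C (column X: 3 ≤ 3)
  C vs A: [3 vs 2, 2 vs 7, 1 vs 5] → C does not strictly dominate A (column Y: 2 ≤ 7)
  C vs B: [3 vs 3, 2 vs 3, 1 vs 1] → C does not strictly dominate B (column X: 3 ≤ 3)
No single strategy strictly dominates all others → no strictly dominant strategy.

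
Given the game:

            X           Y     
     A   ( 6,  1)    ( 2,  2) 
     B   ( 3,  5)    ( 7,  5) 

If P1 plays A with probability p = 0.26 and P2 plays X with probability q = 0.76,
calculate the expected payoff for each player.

E[P1] = 4.2408, E[P2] = 4.0224

Work:
E[P1] = p·q·π₁(A,X) + p·(1-q)·π₁(A,Y) + (1-p)·q·π₁(B,X) + (1-p)·(1-q)·π₁(B,Y)
= 0.26·0.76·6 + 0.26·0.24·2 + 0.74·0.76·3 + 0.74·0.24·7
= 4.2408

E[P2] = 4.0224 (similar calculation)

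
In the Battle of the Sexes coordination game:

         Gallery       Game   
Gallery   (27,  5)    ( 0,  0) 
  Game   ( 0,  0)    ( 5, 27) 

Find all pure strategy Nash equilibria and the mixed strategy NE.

Pure NE: (Gallery, Gallery) and (Game, Game); Mixed NE: p = 0.8438, q = 0.1562

Work:
Check pure NE:
(Gallery, Gallery): (27, 5) - no unilateral deviation beneficial
(Game, Game): (5, 27) - no unilateral deviation beneficial
Mixed NE: P1 plays Gallery with p = 0.8438, P2 plays Gallery with q = 0.1562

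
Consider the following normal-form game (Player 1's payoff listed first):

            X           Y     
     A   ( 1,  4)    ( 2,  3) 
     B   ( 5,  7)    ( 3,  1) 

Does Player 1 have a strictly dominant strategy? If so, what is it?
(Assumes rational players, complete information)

Yes, Player 1's strictly dominant strategy is B

Work:
A strategy strictly dominates another if it gives a strictly higher payoff against every opponent action. Compare each pair of P1's strategies column-by-column:
  A vs B: [1 vs 5, 2 vs 3] → A does not strictly dominate B (column X: 1 ≤ 5)
  B vs A: [5 vs 1, 3 vs 2] → B strictly dominates A
B strictly dominates every other strategy → strictly dominant.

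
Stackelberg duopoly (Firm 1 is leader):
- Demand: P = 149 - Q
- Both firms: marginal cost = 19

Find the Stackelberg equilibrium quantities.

q₁* (leader) = 65.0, q₂* (follower) = 32.5

Work:
Follower's reaction: q₂ = (a - c - q₁)/2
Leader substitutes: π₁ = q₁·(a - q₁ - (a-c-q₁)/2 - c)
FOC: q₁* = (149 - 19)/2 = 65.00
Then: q₂* = (149 - 19 - 65.0)/2 = 32.50
Leader has first-mover advantage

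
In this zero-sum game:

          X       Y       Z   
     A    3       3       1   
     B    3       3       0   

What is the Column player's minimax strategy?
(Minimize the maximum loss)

Column should play Z, value = 1

Work:
Column player minimizes Row's maximum payoff:
Column X: max payoff to Row = 3
Column Y: max payoff to Row = 3
Column Z: max payoff to Row = 1
Minimum is 1, achieved by column Z.
Minimax strategy: Z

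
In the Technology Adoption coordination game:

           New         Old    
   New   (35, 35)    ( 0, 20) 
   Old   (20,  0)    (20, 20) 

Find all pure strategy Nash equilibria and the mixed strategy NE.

Pure NE: (New, New) and (Old, Old); Mixed NE: p = 0.5714, q = 0.5714

Work:
Check pure NE:
(New, New): (35, 35) - no unilateral deviation beneficial
(Old, Old): (20, 20) - no unilateral deviation beneficial
Mixed NE: P1 plays New with p = 0.5714, P2 plays New with q = 0.5714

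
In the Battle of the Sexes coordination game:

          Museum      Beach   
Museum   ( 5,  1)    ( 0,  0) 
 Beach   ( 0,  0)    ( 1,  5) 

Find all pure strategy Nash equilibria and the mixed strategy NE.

Pure NE: (Museum, Museum) and (Beach, Beach); Mixed NE: p = 0.8333, q = 0.1667

Work:
Check pure NE:
(Museum, Museum): (5, 1) - no unilateral deviation beneficial
(Beach, Beach): (1, 5) - no unilateral deviation beneficial
Mixed NE: P1 plays Museum with p = 0.8333, P2 plays Museum with q = 0.1667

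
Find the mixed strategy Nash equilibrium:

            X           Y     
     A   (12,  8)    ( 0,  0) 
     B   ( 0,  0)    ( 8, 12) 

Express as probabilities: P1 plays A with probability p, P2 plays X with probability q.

p = 0.6, q = 0.4

Work:
Find probabilities that make opponent indifferent:
P2 chooses q to make P1 indifferent between A and B
P1 chooses p to make P2 indifferent between X and Y
Mixed NE: P1 plays (A: 0.6, B: 0.4), P2 plays (X: 0.4, Y: 0.6)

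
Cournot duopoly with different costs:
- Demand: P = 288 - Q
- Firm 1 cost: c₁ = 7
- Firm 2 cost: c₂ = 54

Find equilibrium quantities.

q₁* = 109.33, q₂* = 62.33

Work:
Reaction: q₁ = (288 - 7 - q₂)/2
Reaction: q₂ = (288 - 54 - q₁)/2
Solve simultaneously:
q₁* = (288 - 2×7 + 54)/3 = 109.33
q₂* = (288 - 2×54 + 7)/3 = 62.33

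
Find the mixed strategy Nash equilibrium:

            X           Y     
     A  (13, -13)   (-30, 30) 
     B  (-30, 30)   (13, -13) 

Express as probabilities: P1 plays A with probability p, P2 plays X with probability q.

p = 0.5, q = 0.5

Work:
Find probabilities that make opponent indifferent:
P2 chooses q to make P1 indifferent between A and B
P1 chooses p to make P2 indifferent between X and Y
Mixed NE: P1 plays (A: 0.5, B: 0.5), P2 plays (X: 0.5, Y: 0.5)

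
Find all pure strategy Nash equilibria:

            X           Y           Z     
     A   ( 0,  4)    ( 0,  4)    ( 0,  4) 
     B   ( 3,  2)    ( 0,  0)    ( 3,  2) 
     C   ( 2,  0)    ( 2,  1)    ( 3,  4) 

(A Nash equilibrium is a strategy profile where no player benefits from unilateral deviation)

Nash equilibrium: (B, X), (B, Z), (C, Z)

Work:
Best responses:
  P1 vs X: payoffs [0, 3, 2] → best response B (payoff 3)
  P1 vs Y: payoffs [0, 0, 2] → best response C (payoff 2)
  P1 vs Z: payoffs [0, 3, 3] → best response B/C (payoff 3)
  P2 vs A: payoffs [4, 4, 4] → best response X/Y/Z (payoff 4)
  P2 vs B: payoffs [2, 0, 2] → best response X/Z (payoff 2)
  P2 vs C: payoffs [0, 1, 4] → best response Z (payoff 4)
Mutual best responses: (B,X), (B,Z), (C,Z) → Nash equilibria.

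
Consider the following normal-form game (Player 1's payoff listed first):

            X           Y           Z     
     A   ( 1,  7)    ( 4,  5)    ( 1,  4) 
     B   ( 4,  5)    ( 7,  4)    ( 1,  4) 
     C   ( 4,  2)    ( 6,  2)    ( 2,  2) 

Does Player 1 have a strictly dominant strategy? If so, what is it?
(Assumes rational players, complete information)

No strictly dominant strategy exists for Player 1

Work:
A strategy strictly dominates another if it gives a strictly higher payoff against every opponent action. Compare each pair of P1's strategies column-by-column:
  A vs B: [1 vs 4, 4 vs 7, 1 vs 1] → A does not strictly dominate B (column X: 1 ≤ 4)
  A vs C: [1 vs 4, 4 vs 6, 1 vs 2] → A does not strictly dominate C (column X: 1 ≤ 4)
  B vs A: [4 vs 1, 7 vs 4, 1 vs 1] → B does not strictly dominate A (column Z: 1 ≤ 1)
  B vs C: [4 vs 4, 7 vs 6, 1 vs 2] → B does not strictly dominate C (column X: 4 ≤ 4)
  C vs A: [4 vs 1, 6 vs 4, 2 vs 1] → C strictly dominates A
  C vs B: [4 vs 4, 6 vs 7, 2 vs 1] → C does not strictly dominate B (column X: 4 ≤ 4)
No single strategy strictly dominates all others → no strictly dominant strategy.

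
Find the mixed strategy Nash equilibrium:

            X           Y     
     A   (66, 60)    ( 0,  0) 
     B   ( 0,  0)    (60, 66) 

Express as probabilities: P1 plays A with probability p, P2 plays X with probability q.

p = 0.5238, q = 0.4762

Work:
Find probabilities that make opponent indifferent:
P2 chooses q to make P1 indifferent between A and B
P1 chooses p to make P2 indifferent between X and Y
Mixed NE: P1 plays (A: 0.5238, B: 0.4762), P2 plays (X: 0.4762, Y: 0.5238)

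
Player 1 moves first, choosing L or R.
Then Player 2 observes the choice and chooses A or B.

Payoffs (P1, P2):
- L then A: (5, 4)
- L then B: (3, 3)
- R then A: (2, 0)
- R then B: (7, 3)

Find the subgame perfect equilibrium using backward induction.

P1 plays R, P2 plays A after L and B after R; Payoff (7, 3)

Work:
Backward induction:
After L: P2 chooses A → P1 gets 5
After R: P2 chooses B → P1 gets 7
P1 chooses R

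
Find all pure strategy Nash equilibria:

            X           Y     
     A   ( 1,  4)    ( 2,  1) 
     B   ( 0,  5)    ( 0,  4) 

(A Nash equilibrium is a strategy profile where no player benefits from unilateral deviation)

Nash equilibrium: (A, X)

Work:
Best responses:
  P1 vs X: payoffs [1, 0] → best response A (payoff 1)
  P1 vs Y: payoffs [2, 0] → best response A (payoff 2)
  P2 vs A: payoffs [4, 1] → best response X (payoff 4)
  P2 vs B: payoffs [5, 4] → best response X (payoff 5)
Mutual best responses: (A,X) → Nash equilibria.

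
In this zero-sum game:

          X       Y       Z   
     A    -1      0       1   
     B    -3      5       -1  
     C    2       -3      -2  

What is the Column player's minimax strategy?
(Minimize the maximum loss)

Column should play Z, value = 1

Work:
Column player minimizes Row's maximum payoff:
Column X: max payoff to Row = 2
Column Y: max payoff to Row = 5
Column Z: max payoff to Row = 1
Minimum is 1, achieved by column Z.
Minimax strategy: Z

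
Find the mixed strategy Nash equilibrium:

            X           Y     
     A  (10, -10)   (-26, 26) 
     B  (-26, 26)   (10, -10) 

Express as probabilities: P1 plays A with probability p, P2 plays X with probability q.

p = 0.5, q = 0.5

Work:
Find probabilities that make opponent indifferent:
P2 chooses q to make P1 indifferent between A and B
P1 chooses p to make P2 indifferent between X and Y
Mixed NE: P1 plays (A: 0.5, B: 0.5), P2 plays (X: 0.5, Y: 0.5)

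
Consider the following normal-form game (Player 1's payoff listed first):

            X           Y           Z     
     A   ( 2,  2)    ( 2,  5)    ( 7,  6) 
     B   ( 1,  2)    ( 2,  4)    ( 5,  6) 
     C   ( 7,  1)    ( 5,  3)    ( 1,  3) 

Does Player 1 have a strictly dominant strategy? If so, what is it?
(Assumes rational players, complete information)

No strictly dominant strategy exists for Player 1

Work:
A strategy strictly dominates another if it gives a strictly higher payoff against every opponent action. Compare each pair of P1's strategies column-by-column:
  A vs B: [2 vs 1, 2 vs 2, 7 vs 5] → A does not strictly dominate B (column Y: 2 ≤ 2)
  A vs C: [2 vs 7, 2 vs 5, 7 vs 1] → A does not strictly dominate C (column X: 2 ≤ 7)
  B vs A: [1 vs 2, 2 vs 2, 5 vs 7] → B does not strictly dominate A (column X: 1 ≤ 2)
  B vs C: [1 vs 7, 2 vs 5, 5 vs 1] → B does not strictly dominate C (column X: 1 ≤ 7)
  C vs A: [7 vs 2, 5 vs 2, 1 vs 7] → C does not strictly dominate A (column Z: 1 ≤ 7)
  C vs B: [7 vs 1, 5 vs 2, 1 vs 5] → C does not strictly dominate B (column Z: 1 ≤ 5)
No single strategy strictly dominates all others → no strictly dominant strategy.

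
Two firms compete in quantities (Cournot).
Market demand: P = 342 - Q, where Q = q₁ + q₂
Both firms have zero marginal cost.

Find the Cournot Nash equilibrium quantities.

q₁* = q₂* = 114.0; P* = 114.0

Work:
Profit: π_i = P·q_i = (a - q_i - q_j)·q_i
FOC: ∂π_i/∂q_i = a - 2q_i - q_j = 0
Reaction function: q_i = (342 - q_j)/2
Symmetry: q* = 342/3 = 114.0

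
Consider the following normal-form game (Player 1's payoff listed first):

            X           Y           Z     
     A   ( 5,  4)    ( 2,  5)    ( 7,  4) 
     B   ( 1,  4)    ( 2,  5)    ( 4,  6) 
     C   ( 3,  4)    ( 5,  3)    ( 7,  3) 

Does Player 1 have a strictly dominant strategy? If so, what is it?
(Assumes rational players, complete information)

No strictly dominant strategy exists for Player 1

Work:
A strategy strictly dominates another if it gives a strictly higher payoff against every opponent action. Compare each pair of P1's strategies column-by-column:
  A vs B: [5 vs 1, 2 vs 2, 7 vs 4] → A does not strictly dominate B (column Y: 2 ≤ 2)
  A vs C: [5 vs 3, 2 vs 5, 7 vs 7] → A does not strictly dominate C (column Y: 2 ≤ 5)
  B vs A: [1 vs 5, 2 vs 2, 4 vs 7] → B does not strictly dominate A (column X: 1 ≤ 5)
  B vs C: [1 vs 3, 2 vs 5, 4 vs 7] → B does not strictly dominate C (column X: 1 ≤ 3)
  C vs A: [3 vs 5, 5 vs 2, 7 vs 7] → C does not strictly dominate A (column X: 3 ≤ 5)
  C vs B: [3 vs 1, 5 vs 2, 7 vs 4] → C strictly dominates B
No single strategy strictly dominates all others → no strictly dominant strategy.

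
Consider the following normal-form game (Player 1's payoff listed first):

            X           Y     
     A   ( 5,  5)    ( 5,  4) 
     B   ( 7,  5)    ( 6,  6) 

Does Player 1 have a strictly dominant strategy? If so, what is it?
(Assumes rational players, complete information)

Yes, Player 1's strictly dominant strategy is B

Work:
A strategy strictly dominates another if it gives a strictly higher payoff against every opponent action. Compare each pair of P1's strategies column-by-column:
  A vs B: [5 vs 7, 5 vs 6] → A does not strictly dominate B (column X: 5 ≤ 7)
  B vs A: [7 vs 5, 6 vs 5] → B strictly dominates A
B strictly dominates every other strategy → strictly dominant.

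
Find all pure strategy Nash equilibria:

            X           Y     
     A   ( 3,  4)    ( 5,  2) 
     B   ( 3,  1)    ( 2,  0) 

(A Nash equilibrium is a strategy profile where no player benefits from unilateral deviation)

Nash equilibrium: (A, X), (B, X)

Work:
Best responses:
  P1 vs X: payoffs [3, 3] → best response A/B (payoff 3)
  P1 vs Y: payoffs [5, 2] → best response A (payoff 5)
  P2 vs A: payoffs [4, 2] → best response X (payoff 4)
  P2 vs B: payoffs [1, 0] → best response X (payoff 1)
Mutual best responses: (A,X), (B,X) → Nash equilibria.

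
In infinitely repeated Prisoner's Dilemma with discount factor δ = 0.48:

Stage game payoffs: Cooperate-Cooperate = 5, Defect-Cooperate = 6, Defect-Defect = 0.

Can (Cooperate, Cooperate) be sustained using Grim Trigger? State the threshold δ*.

δ* = 0.1667; since δ = 0.48 ≥ 0.1667, cooperation can be sustained

Work:
For Grim Trigger:
Cooperate forever: 5/(1-δ)
Defect then punished: 6 + 0·δ/(1-δ)
Need: 5/(1-δ) ≥ 6 + 0·δ/(1-δ)
Solving: δ ≥ (T-R)/(T-P) = (6-5)/(6-0) = 0.1667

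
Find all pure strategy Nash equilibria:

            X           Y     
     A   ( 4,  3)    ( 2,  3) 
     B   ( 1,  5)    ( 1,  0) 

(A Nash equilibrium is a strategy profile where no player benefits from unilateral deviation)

Nash equilibrium: (A, X), (A, Y)

Work:
Best responses:
  P1 vs X: payoffs [4, 1] → best response A (payoff 4)
  P1 vs Y: payoffs [2, 1] → best response A (payoff 2)
  P2 vs A: payoffs [3, 3] → best response X/Y (payoff 3)
  P2 vs B: payoffs [5, 0] → best response X (payoff 5)
Mutual best responses: (A,X), (A,Y) → Nash equilibria.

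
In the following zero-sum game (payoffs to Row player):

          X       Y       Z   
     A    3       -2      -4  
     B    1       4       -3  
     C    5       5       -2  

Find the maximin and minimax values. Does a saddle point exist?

Maximin = -2, Minimax = -2, Saddle: True

Work:
Row minimums: [-4, -3, -2] → maximin = -2
Column maximums: [5, 5, -2] → minimax = -2
Saddle point exists! Game value = -2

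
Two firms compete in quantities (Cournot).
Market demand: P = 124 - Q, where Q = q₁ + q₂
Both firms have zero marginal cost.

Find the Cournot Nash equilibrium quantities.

q₁* = q₂* = 41.33; P* = 41.33

Work:
Profit: π_i = P·q_i = (a - q_i - q_j)·q_i
FOC: ∂π_i/∂q_i = a - 2q_i - q_j = 0
Reaction function: q_i = (124 - q_j)/2
Symmetry: q* = 124/3 = 41.33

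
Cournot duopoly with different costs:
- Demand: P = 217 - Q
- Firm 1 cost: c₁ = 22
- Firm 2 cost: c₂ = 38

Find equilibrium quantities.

q₁* = 70.33, q₂* = 54.33

Work:
Reaction: q₁ = (217 - 22 - q₂)/2
Reaction: q₂ = (217 - 38 - q₁)/2
Solve simultaneously:
q₁* = (217 - 2×22 + 38)/3 = 70.33
q₂* = (217 - 2×38 + 22)/3 = 54.33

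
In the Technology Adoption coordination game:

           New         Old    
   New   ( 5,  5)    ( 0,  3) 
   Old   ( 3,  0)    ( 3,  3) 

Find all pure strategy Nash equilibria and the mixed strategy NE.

Pure NE: (New, New) and (Old, Old); Mixed NE: p = 0.6, q = 0.6

Work:
Check pure NE:
(New, New): (5, 5) - no unilateral deviation beneficial
(Old, Old): (3, 3) - no unilateral deviation beneficial
Mixed NE: P1 plays New with p = 0.6, P2 plays New with q = 0.6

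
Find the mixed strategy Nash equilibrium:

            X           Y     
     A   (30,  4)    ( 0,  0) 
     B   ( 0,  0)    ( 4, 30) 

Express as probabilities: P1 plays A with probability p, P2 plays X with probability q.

p = 0.8824, q = 0.1176

Work:
Find probabilities that make opponent indifferent:
P2 chooses q to make P1 indifferent between A and B
P1 chooses p to make P2 indifferent between X and Y
Mixed NE: P1 plays (A: 0.8824, B: 0.1176), P2 plays (X: 0.1176, Y: 0.8824)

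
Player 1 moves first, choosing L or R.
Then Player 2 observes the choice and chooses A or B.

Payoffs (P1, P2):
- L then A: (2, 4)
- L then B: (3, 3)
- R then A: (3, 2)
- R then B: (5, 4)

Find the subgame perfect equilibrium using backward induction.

P1 plays R, P2 plays A after L and B after R; Payoff (5, 4)

Work:
Backward induction:
After L: P2 chooses A → P1 gets 2
After R: P2 chooses B → P1 gets 5
P1 chooses R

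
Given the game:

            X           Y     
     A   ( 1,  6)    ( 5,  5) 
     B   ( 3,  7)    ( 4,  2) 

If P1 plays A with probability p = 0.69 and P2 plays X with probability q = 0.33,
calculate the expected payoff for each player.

E[P1] = 3.6769, E[P2] = 4.8092

Work:
E[P1] = p·q·π₁(A,X) + p·(1-q)·π₁(A,Y) + (1-p)·q·π₁(B,X) + (1-p)·(1-q)·π₁(B,Y)
= 0.69·0.33·1 + 0.69·0.67·5 + 0.31·0.33·3 + 0.31·0.67·4
= 3.6769

E[P2] = 4.8092 (similar calculation)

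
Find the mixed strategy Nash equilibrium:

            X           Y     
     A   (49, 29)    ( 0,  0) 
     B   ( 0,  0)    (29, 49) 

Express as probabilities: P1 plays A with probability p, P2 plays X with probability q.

p = 0.6282, q = 0.3718

Work:
Find probabilities that make opponent indifferent:
P2 chooses q to make P1 indifferent between A and B
P1 chooses p to make P2 indifferent between X and Y
Mixed NE: P1 plays (A: 0.6282, B: 0.3718), P2 plays (X: 0.3718, Y: 0.6282)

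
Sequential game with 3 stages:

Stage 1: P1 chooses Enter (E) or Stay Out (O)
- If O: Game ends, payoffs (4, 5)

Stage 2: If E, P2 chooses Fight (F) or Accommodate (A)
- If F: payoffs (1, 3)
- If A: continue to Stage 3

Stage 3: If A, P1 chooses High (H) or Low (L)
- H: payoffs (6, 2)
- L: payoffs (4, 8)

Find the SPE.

SPE: (O, F, H); Outcome (4, 5)

Work:
Stage 3: P1 chooses H (6 vs 4)
Stage 2: P2: F->3, A->2 (anticipating H). Choose F
Stage 1: P1: O->4, E->1 (anticipating F, H). Choose O
SPE path: O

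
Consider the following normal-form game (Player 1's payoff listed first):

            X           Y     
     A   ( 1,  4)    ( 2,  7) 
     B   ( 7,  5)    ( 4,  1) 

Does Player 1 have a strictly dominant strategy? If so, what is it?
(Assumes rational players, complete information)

Yes, Player 1's strictly dominant strategy is B

Work:
A strategy strictly dominates another if it gives a strictly higher payoff against every opponent action. Compare each pair of P1's strategies column-by-column:
  A vs B: [1 vs 7, 2 vs 4] → A does not strictly dominate B (column X: 1 ≤ 7)
  B vs A: [7 vs 1, 4 vs 2] → B strictly dominates A
B strictly dominates every other strategy → strictly dominant.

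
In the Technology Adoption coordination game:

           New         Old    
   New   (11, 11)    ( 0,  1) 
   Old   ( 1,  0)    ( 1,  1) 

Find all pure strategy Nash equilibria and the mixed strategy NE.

Pure NE: (New, New) and (Old, Old); Mixed NE: p = 0.0909, q = 0.0909

Work:
Check pure NE:
(New, New): (11, 11) - no unilateral deviation beneficial
(Old, Old): (1, 1) - no unilateral deviation beneficial
Mixed NE: P1 plays New with p = 0.0909, P2 plays New with q = 0.0909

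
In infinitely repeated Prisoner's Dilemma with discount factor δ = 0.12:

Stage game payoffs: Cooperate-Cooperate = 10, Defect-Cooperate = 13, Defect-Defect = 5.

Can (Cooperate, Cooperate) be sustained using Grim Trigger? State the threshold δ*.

δ* = 0.375; since δ = 0.12 < 0.375, cooperation cannot be sustained

Work:
For Grim Trigger:
Cooperate forever: 10/(1-δ)
Defect then punished: 13 + 5·δ/(1-δ)
Need: 10/(1-δ) ≥ 13 + 5·δ/(1-δ)
Solving: δ ≥ (T-R)/(T-P) = (13-10)/(13-5) = 0.375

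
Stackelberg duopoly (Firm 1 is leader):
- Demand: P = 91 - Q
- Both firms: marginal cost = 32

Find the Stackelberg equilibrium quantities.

q₁* (leader) = 29.5, q₂* (follower) = 14.75

Work:
Follower's reaction: q₂ = (a - c - q₁)/2
Leader substitutes: π₁ = q₁·(a - q₁ - (a-c-q₁)/2 - c)
FOC: q₁* = (91 - 32)/2 = 29.50
Then: q₂* = (91 - 32 - 29.5)/2 = 14.75
Leader has first-mover advantage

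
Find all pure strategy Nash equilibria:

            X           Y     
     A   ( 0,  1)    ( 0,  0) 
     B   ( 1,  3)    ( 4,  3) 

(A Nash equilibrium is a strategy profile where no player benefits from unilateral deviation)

Nash equilibrium: (B, X), (B, Y)

Work:
Best responses:
  P1 vs X: payoffs [0, 1] → best response B (payoff 1)
  P1 vs Y: payoffs [0, 4] → best response B (payoff 4)
  P2 vs A: payoffs [1, 0] → best response X (payoff 1)
  P2 vs B: payoffs [3, 3] → best response X/Y (payoff 3)
Mutual best responses: (B,X), (B,Y) → Nash equilibria.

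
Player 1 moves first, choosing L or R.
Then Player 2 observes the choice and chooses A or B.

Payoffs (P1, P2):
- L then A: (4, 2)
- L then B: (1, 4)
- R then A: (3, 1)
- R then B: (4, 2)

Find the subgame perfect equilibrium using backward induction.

P1 plays R, P2 plays B after L and B after R; Payoff (4, 2)

Work:
Backward induction:
After L: P2 chooses B → P1 gets 1
After R: P2 chooses B → P1 gets 4
P1 chooses R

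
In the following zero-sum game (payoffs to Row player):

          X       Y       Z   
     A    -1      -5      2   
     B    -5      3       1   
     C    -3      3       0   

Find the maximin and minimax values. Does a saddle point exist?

Maximin = -3, Minimax = -1, Saddle: False

Work:
Row minimums: [-5, -5, -3] → maximin = -3
Column maximums: [-1, 3, 2] → minimax = -1
No saddle point (maximin ≠ minimax). Mixed strategy needed.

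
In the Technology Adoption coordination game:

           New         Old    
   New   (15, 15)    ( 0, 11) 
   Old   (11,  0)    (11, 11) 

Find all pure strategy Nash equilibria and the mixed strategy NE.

Pure NE: (New, New) and (Old, Old); Mixed NE: p = 0.7333, q = 0.7333

Work:
Check pure NE:
(New, New): (15, 15) - no unilateral deviation beneficial
(Old, Old): (11, 11) - no unilateral deviation beneficial
Mixed NE: P1 plays New with p = 0.7333, P2 plays New with q = 0.7333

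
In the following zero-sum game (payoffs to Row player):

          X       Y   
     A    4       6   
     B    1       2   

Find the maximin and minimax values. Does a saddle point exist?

Maximin = 4, Minimax = 4, Saddle: True

Work:
Row minimums: [4, 1] → maximin = 4
Column maximums: [4, 6] → minimax = 4
Saddle point exists! Game value = 4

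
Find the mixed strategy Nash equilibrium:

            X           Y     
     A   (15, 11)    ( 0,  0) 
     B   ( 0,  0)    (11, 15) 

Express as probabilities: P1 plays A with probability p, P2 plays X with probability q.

p = 0.5769, q = 0.4231

Work:
Find probabilities that make opponent indifferent:
P2 chooses q to make P1 indifferent between A and B
P1 chooses p to make P2 indifferent between X and Y
Mixed NE: P1 plays (A: 0.5769, B: 0.4231), P2 plays (X: 0.4231, Y: 0.5769)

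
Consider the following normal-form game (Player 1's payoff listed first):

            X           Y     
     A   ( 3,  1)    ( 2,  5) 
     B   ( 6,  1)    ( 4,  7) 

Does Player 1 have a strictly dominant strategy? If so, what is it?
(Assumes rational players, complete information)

Yes, Player 1's strictly dominant strategy is B

Work:
A strategy strictly dominates another if it gives a strictly higher payoff against every opponent action. Compare each pair of P1's strategies column-by-column:
  A vs B: [3 vs 6, 2 vs 4] → A does not strictly dominate B (column X: 3 ≤ 6)
  B vs A: [6 vs 3, 4 vs 2] → B strictly dominates A
B strictly dominates every other strategy → strictly dominant.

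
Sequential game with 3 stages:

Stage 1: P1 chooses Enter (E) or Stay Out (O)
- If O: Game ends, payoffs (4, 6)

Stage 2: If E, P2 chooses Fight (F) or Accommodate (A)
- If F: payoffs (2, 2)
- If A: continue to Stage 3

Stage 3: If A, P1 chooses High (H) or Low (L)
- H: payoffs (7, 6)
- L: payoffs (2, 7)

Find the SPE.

SPE: (E, A, H); Outcome (7, 6)

Work:
Stage 3: P1 chooses H (7 vs 2)
Stage 2: P2: F->2, A->6 (anticipating H). Choose A
Stage 1: P1: O->4, E->7 (anticipating A, H). Choose E
SPE path: E -> A -> H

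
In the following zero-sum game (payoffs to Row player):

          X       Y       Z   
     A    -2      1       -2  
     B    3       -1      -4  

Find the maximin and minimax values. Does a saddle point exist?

Maximin = -2, Minimax = -2, Saddle: True

Work:
Row minimums: [-2, -4] → maximin = -2
Column maximums: [3, 1, -2] → minimax = -2
Saddle point exists! Game value = -2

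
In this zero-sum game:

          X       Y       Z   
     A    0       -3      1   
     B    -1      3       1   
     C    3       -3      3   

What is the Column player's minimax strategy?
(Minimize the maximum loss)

Column should play X or Y or Z (all achieve the minimum), value = 3

Work:
Column player minimizes Row's maximum payoff:
Column X: max payoff to Row = 3
Column Y: max payoff to Row = 3
Column Z: max payoff to Row = 3
Minimum is 3, achieved by columns X, Y, Z (tied).
Each of X or Y or Z is a minimax strategy.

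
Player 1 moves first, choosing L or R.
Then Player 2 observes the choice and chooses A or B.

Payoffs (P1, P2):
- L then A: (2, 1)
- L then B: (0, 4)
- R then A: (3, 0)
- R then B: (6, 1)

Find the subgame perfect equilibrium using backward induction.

P1 plays R, P2 plays B after L and B after R; Payoff (6, 1)

Work:
Backward induction:
After L: P2 chooses B → P1 gets 0
After R: P2 chooses B → P1 gets 6
P1 chooses R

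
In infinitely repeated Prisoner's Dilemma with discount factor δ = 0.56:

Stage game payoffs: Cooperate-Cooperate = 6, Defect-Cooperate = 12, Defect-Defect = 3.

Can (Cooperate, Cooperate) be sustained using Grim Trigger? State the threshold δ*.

δ* = 0.6667; since δ = 0.56 < 0.6667, cooperation cannot be sustained

Work:
For Grim Trigger:
Cooperate forever: 6/(1-δ)
Defect then punished: 12 + 3·δ/(1-δ)
Need: 6/(1-δ) ≥ 12 + 3·δ/(1-δ)
Solving: δ ≥ (T-R)/(T-P) = (12-6)/(12-3) = 0.6667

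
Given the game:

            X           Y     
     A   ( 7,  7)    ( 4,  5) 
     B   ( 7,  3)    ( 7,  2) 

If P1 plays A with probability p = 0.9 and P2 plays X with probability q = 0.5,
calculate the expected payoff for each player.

E[P1] = 5.65, E[P2] = 5.65

Work:
E[P1] = p·q·π₁(A,X) + p·(1-q)·π₁(A,Y) + (1-p)·q·π₁(B,X) + (1-p)·(1-q)·π₁(B,Y)
= 0.9·0.5·7 + 0.9·0.5·4 + 0.1·0.5·7 + 0.1·0.5·7
= 5.65

E[P2] = 5.65 (similar calculation)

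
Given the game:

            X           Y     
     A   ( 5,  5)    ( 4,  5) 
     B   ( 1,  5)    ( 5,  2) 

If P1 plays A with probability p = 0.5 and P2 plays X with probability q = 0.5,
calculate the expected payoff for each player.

E[P1] = 3.75, E[P2] = 4.25

Work:
E[P1] = p·q·π₁(A,X) + p·(1-q)·π₁(A,Y) + (1-p)·q·π₁(B,X) + (1-p)·(1-q)·π₁(B,Y)
= 0.5·0.5·5 + 0.5·0.5·4 + 0.5·0.5·1 + 0.5·0.5·5
= 3.75

E[P2] = 4.25 (similar calculation)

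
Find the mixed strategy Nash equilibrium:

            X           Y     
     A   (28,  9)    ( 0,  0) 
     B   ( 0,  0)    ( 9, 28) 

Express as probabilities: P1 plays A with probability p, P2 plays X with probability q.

p = 0.7568, q = 0.2432

Work:
Find probabilities that make opponent indifferent:
P2 chooses q to make P1 indifferent between A and B
P1 chooses p to make P2 indifferent between X and Y
Mixed NE: P1 plays (A: 0.7568, B: 0.2432), P2 plays (X: 0.2432, Y: 0.7568)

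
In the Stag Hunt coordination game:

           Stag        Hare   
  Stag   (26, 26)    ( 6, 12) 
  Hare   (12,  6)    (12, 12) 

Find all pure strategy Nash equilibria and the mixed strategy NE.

Pure NE: (Stag, Stag) and (Hare, Hare); Mixed NE: p = 0.3, q = 0.3

Work:
Check pure NE:
(Stag, Stag): (26, 26) - no unilateral deviation beneficial
(Hare, Hare): (12, 12) - no unilateral deviation beneficial
Mixed NE: P1 plays Stag with p = 0.3, P2 plays Stag with q = 0.3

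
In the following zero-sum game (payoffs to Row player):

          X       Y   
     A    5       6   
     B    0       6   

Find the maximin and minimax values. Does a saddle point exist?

Maximin = 5, Minimax = 5, Saddle: True

Work:
Row minimums: [5, 0] → maximin = 5
Column maximums: [5, 6] → minimax = 5
Saddle point exists! Game value = 5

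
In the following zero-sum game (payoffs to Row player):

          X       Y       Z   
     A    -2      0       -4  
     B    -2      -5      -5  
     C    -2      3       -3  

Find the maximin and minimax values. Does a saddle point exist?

Maximin = -3, Minimax = -3, Saddle: True

Work:
Row minimums: [-4, -5, -3] → maximin = -3
Column maximums: [-2, 3, -3] → minimax = -3
Saddle point exists! Game value = -3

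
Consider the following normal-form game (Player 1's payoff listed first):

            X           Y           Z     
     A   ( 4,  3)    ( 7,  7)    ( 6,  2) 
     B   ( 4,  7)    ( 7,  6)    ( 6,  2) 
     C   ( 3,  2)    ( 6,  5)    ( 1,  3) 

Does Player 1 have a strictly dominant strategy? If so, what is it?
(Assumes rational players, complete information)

No strictly dominant strategy exists for Player 1

Work:
A strategy strictly dominates another if it gives a strictly higher payoff against every opponent action. Compare each pair of P1's strategies column-by-column:
  A vs B: [4 vs 4, 7 vs 7, 6 vs 6] → A does not strictly dominate B (column X: 4 ≤ 4)
  A vs C: [4 vs 3, 7 vs 6, 6 vs 1] → A strictly dominates C
  B vs A: [4 vs 4, 7 vs 7, 6 vs 6] → B does not strictly dominate A (column X: 4 ≤ 4)
  B vs C: [4 vs 3, 7 vs 6, 6 vs 1] → B strictly dominates C
  C vs A: [3 vs 4, 6 vs 7, 1 vs 6] → C does not strictly dominate A (column X: 3 ≤ 4)
  C vs B: [3 vs 4, 6 vs 7, 1 vs 6] → C does not strictly dominate B (column X: 3 ≤ 4)
No single strategy strictly dominates all others → no strictly dominant strategy.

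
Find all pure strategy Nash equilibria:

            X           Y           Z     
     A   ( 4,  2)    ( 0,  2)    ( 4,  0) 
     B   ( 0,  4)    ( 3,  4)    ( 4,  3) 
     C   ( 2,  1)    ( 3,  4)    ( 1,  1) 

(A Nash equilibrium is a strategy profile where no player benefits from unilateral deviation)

Nash equilibrium: (A, X), (B, Y), (C, Y)

Work:
Best responses:
  P1 vs X: payoffs [4, 0, 2] → best response A (payoff 4)
  P1 vs Y: payoffs [0, 3, 3] → best response B/C (payoff 3)
  P1 vs Z: payoffs [4, 4, 1] → best response A/B (payoff 4)
  P2 vs A: payoffs [2, 2, 0] → best response X/Y (payoff 2)
  P2 vs B: payoffs [4, 4, 3] → best response X/Y (payoff 4)
  P2 vs C: payoffs [1, 4, 1] → best response Y (payoff 4)
Mutual best responses: (A,X), (B,Y), (C,Y) → Nash equilibria.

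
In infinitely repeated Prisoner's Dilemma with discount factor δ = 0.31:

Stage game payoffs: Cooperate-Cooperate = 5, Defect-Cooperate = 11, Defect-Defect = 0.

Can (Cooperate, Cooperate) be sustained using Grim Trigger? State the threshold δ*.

δ* = 0.5455; since δ = 0.31 < 0.5455, cooperation cannot be sustained

Work:
For Grim Trigger:
Cooperate forever: 5/(1-δ)
Defect then punished: 11 + 0·δ/(1-δ)
Need: 5/(1-δ) ≥ 11 + 0·δ/(1-δ)
Solving: δ ≥ (T-R)/(T-P) = (11-5)/(11-0) = 0.5455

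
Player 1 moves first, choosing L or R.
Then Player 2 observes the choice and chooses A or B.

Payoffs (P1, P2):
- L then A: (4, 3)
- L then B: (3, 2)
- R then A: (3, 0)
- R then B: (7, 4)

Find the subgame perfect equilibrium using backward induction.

P1 plays R, P2 plays A after L and B after R; Payoff (7, 4)

Work:
Backward induction:
After L: P2 chooses A → P1 gets 4
After R: P2 chooses B → P1 gets 7
P1 chooses R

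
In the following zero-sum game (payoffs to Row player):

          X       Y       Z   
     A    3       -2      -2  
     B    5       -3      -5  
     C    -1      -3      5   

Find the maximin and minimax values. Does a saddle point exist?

Maximin = -2, Minimax = -2, Saddle: True

Work:
Row minimums: [-2, -5, -3] → maximin = -2
Column maximums: [5, -2, 5] → minimax = -2
Saddle point exists! Game value = -2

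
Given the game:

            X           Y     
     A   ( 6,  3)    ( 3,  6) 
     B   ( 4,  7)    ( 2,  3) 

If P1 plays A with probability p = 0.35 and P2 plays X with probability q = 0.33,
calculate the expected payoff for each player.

E[P1] = 3.1255, E[P2] = 4.5615

Work:
E[P1] = p·q·π₁(A,X) + p·(1-q)·π₁(A,Y) + (1-p)·q·π₁(B,X) + (1-p)·(1-q)·π₁(B,Y)
= 0.35·0.33·6 + 0.35·0.67·3 + 0.65·0.33·4 + 0.65·0.67·2
= 3.1255

E[P2] = 4.5615 (similar calculation)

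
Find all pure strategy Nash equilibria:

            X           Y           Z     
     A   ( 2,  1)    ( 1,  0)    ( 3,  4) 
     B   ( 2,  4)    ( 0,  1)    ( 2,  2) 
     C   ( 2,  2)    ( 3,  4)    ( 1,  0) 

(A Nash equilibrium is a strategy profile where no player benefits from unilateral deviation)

Nash equilibrium: (A, Z), (B, X), (C, Y)

Work:
Best responses:
  P1 vs X: payoffs [2, 2, 2] → best response A/B/C (payoff 2)
  P1 vs Y: payoffs [1, 0, 3] → best response C (payoff 3)
  P1 vs Z: payoffs [3, 2, 1] → best response A (payoff 3)
  P2 vs A: payoffs [1, 0, 4] → best response Z (payoff 4)
  P2 vs B: payoffs [4, 1, 2] → best response X (payoff 4)
  P2 vs C: payoffs [2, 4, 0] → best response Y (payoff 4)
Mutual best responses: (A,Z), (B,X), (C,Y) → Nash equilibria.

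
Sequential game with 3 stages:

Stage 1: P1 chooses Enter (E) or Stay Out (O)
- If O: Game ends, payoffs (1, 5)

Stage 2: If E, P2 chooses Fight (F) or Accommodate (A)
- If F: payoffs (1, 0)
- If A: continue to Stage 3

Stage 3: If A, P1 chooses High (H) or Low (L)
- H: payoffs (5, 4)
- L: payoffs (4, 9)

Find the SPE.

SPE: (E, A, H); Outcome (5, 4)

Work:
Stage 3: P1 chooses H (5 vs 4)
Stage 2: P2: F->0, A->4 (anticipating H). Choose A
Stage 1: P1: O->1, E->5 (anticipating A, H). Choose E
SPE path: E -> A -> H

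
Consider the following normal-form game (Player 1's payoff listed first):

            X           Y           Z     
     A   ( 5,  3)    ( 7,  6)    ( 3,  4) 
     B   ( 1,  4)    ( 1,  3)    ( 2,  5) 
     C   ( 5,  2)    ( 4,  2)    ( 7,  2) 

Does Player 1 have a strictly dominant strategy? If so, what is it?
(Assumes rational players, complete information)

No strictly dominant strategy exists for Player 1

Work:
A strategy strictly dominates another if it gives a strictly higher payoff against every opponent action. Compare each pair of P1's strategies column-by-column:
  A vs B: [5 vs 1, 7 vs 1, 3 vs 2] → A strictly dominates B
  A vs C: [5 vs 5, 7 vs 4, 3 vs 7] → A does not strictly dominate C (column X: 5 ≤ 5)
  B vs A: [1 vs 5, 1 vs 7, 2 vs 3] → B does not strictly dominate A (column X: 1 ≤ 5)
  B vs C: [1 vs 5, 1 vs 4, 2 vs 7] → B does not strictly dominate C (column X: 1 ≤ 5)
  C vs A: [5 vs 5, 4 vs 7, 7 vs 3] → C does not strictly dominate A (column X: 5 ≤ 5)
  C vs B: [5 vs 1, 4 vs 1, 7 vs 2] → C strictly dominates B
No single strategy strictly dominates all others → no strictly dominant strategy.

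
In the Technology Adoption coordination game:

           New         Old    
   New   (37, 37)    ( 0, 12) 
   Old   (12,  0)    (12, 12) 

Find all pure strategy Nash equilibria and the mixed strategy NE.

Pure NE: (New, New) and (Old, Old); Mixed NE: p = 0.3243, q = 0.3243

Work:
Check pure NE:
(New, New): (37, 37) - no unilateral deviation beneficial
(Old, Old): (12, 12) - no unilateral deviation beneficial
Mixed NE: P1 plays New with p = 0.3243, P2 plays New with q = 0.3243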